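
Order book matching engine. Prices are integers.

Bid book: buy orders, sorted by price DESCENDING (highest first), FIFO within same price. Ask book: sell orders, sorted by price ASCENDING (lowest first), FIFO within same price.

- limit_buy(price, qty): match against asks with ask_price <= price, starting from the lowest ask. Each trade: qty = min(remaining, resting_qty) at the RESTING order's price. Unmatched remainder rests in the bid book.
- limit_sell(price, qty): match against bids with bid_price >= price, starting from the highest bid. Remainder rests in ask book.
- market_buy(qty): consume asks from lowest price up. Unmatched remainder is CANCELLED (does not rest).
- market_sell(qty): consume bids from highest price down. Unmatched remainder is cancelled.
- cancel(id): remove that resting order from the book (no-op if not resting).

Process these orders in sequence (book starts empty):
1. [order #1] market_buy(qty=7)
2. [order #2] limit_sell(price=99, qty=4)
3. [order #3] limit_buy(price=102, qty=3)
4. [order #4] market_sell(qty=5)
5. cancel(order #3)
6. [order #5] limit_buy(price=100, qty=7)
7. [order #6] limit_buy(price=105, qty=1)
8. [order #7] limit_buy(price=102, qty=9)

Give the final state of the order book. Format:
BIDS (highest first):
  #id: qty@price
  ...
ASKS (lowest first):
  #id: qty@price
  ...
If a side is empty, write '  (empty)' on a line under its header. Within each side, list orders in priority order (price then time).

Answer: BIDS (highest first):
  #6: 1@105
  #7: 9@102
  #5: 6@100
ASKS (lowest first):
  (empty)

Derivation:
After op 1 [order #1] market_buy(qty=7): fills=none; bids=[-] asks=[-]
After op 2 [order #2] limit_sell(price=99, qty=4): fills=none; bids=[-] asks=[#2:4@99]
After op 3 [order #3] limit_buy(price=102, qty=3): fills=#3x#2:3@99; bids=[-] asks=[#2:1@99]
After op 4 [order #4] market_sell(qty=5): fills=none; bids=[-] asks=[#2:1@99]
After op 5 cancel(order #3): fills=none; bids=[-] asks=[#2:1@99]
After op 6 [order #5] limit_buy(price=100, qty=7): fills=#5x#2:1@99; bids=[#5:6@100] asks=[-]
After op 7 [order #6] limit_buy(price=105, qty=1): fills=none; bids=[#6:1@105 #5:6@100] asks=[-]
After op 8 [order #7] limit_buy(price=102, qty=9): fills=none; bids=[#6:1@105 #7:9@102 #5:6@100] asks=[-]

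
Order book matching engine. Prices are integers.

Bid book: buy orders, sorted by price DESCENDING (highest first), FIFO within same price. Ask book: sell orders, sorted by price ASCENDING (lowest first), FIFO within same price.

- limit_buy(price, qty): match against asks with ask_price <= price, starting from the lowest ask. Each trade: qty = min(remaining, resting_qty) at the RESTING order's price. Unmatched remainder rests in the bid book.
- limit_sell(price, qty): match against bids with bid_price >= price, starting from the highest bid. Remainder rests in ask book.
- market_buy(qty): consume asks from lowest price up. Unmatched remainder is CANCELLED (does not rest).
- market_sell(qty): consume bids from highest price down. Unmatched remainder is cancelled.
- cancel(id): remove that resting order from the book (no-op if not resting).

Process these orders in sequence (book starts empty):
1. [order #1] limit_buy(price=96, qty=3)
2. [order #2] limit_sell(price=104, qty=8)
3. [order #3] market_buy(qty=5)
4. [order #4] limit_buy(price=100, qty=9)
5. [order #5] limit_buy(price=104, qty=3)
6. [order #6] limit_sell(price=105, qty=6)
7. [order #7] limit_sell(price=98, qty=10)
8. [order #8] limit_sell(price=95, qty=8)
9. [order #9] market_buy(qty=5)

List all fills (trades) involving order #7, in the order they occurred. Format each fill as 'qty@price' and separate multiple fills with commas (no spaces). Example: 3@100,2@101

Answer: 9@100

Derivation:
After op 1 [order #1] limit_buy(price=96, qty=3): fills=none; bids=[#1:3@96] asks=[-]
After op 2 [order #2] limit_sell(price=104, qty=8): fills=none; bids=[#1:3@96] asks=[#2:8@104]
After op 3 [order #3] market_buy(qty=5): fills=#3x#2:5@104; bids=[#1:3@96] asks=[#2:3@104]
After op 4 [order #4] limit_buy(price=100, qty=9): fills=none; bids=[#4:9@100 #1:3@96] asks=[#2:3@104]
After op 5 [order #5] limit_buy(price=104, qty=3): fills=#5x#2:3@104; bids=[#4:9@100 #1:3@96] asks=[-]
After op 6 [order #6] limit_sell(price=105, qty=6): fills=none; bids=[#4:9@100 #1:3@96] asks=[#6:6@105]
After op 7 [order #7] limit_sell(price=98, qty=10): fills=#4x#7:9@100; bids=[#1:3@96] asks=[#7:1@98 #6:6@105]
After op 8 [order #8] limit_sell(price=95, qty=8): fills=#1x#8:3@96; bids=[-] asks=[#8:5@95 #7:1@98 #6:6@105]
After op 9 [order #9] market_buy(qty=5): fills=#9x#8:5@95; bids=[-] asks=[#7:1@98 #6:6@105]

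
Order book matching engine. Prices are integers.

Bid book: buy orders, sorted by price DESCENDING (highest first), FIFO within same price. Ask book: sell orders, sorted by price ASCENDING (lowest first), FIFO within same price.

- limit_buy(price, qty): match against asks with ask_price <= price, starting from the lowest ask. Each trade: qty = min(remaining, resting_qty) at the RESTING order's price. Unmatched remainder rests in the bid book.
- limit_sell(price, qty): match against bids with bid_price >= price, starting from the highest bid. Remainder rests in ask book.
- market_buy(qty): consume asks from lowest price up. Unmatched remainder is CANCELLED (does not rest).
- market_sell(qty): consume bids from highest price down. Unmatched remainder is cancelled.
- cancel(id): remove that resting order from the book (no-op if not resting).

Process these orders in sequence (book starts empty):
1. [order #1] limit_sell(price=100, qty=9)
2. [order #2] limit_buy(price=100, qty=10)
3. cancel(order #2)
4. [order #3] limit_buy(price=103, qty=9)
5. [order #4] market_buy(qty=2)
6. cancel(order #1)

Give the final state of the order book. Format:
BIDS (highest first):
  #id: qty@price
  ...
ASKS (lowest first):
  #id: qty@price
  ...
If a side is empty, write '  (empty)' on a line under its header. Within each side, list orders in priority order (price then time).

Answer: BIDS (highest first):
  #3: 9@103
ASKS (lowest first):
  (empty)

Derivation:
After op 1 [order #1] limit_sell(price=100, qty=9): fills=none; bids=[-] asks=[#1:9@100]
After op 2 [order #2] limit_buy(price=100, qty=10): fills=#2x#1:9@100; bids=[#2:1@100] asks=[-]
After op 3 cancel(order #2): fills=none; bids=[-] asks=[-]
After op 4 [order #3] limit_buy(price=103, qty=9): fills=none; bids=[#3:9@103] asks=[-]
After op 5 [order #4] market_buy(qty=2): fills=none; bids=[#3:9@103] asks=[-]
After op 6 cancel(order #1): fills=none; bids=[#3:9@103] asks=[-]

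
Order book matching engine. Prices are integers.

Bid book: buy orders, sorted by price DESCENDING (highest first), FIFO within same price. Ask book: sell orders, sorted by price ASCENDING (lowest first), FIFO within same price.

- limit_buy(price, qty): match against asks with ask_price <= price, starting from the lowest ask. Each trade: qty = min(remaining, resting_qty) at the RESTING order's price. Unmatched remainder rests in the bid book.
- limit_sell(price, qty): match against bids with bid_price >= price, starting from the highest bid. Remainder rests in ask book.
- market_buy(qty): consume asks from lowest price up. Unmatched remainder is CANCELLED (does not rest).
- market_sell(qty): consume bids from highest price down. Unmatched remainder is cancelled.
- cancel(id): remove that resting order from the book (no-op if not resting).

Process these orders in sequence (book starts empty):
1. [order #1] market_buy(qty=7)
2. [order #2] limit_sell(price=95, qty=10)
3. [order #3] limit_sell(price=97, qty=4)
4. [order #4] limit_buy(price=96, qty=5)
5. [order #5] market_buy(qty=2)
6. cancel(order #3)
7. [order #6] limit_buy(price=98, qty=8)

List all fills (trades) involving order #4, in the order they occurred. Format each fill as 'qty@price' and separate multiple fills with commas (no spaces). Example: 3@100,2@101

After op 1 [order #1] market_buy(qty=7): fills=none; bids=[-] asks=[-]
After op 2 [order #2] limit_sell(price=95, qty=10): fills=none; bids=[-] asks=[#2:10@95]
After op 3 [order #3] limit_sell(price=97, qty=4): fills=none; bids=[-] asks=[#2:10@95 #3:4@97]
After op 4 [order #4] limit_buy(price=96, qty=5): fills=#4x#2:5@95; bids=[-] asks=[#2:5@95 #3:4@97]
After op 5 [order #5] market_buy(qty=2): fills=#5x#2:2@95; bids=[-] asks=[#2:3@95 #3:4@97]
After op 6 cancel(order #3): fills=none; bids=[-] asks=[#2:3@95]
After op 7 [order #6] limit_buy(price=98, qty=8): fills=#6x#2:3@95; bids=[#6:5@98] asks=[-]

Answer: 5@95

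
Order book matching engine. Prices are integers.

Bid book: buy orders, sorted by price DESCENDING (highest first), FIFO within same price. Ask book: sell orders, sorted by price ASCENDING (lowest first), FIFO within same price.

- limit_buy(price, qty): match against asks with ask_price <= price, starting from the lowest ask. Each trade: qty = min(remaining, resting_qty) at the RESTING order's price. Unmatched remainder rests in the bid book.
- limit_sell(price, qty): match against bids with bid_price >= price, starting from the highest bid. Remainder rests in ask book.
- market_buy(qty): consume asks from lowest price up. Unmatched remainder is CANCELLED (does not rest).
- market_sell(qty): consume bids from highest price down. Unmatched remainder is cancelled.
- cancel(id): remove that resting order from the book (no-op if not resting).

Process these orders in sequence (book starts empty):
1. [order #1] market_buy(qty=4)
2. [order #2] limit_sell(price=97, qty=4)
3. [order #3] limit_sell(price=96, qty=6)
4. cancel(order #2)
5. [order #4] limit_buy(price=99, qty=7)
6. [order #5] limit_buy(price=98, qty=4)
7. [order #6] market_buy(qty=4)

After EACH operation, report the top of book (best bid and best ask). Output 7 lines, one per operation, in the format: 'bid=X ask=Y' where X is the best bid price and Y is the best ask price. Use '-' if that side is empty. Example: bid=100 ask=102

Answer: bid=- ask=-
bid=- ask=97
bid=- ask=96
bid=- ask=96
bid=99 ask=-
bid=99 ask=-
bid=99 ask=-

Derivation:
After op 1 [order #1] market_buy(qty=4): fills=none; bids=[-] asks=[-]
After op 2 [order #2] limit_sell(price=97, qty=4): fills=none; bids=[-] asks=[#2:4@97]
After op 3 [order #3] limit_sell(price=96, qty=6): fills=none; bids=[-] asks=[#3:6@96 #2:4@97]
After op 4 cancel(order #2): fills=none; bids=[-] asks=[#3:6@96]
After op 5 [order #4] limit_buy(price=99, qty=7): fills=#4x#3:6@96; bids=[#4:1@99] asks=[-]
After op 6 [order #5] limit_buy(price=98, qty=4): fills=none; bids=[#4:1@99 #5:4@98] asks=[-]
After op 7 [order #6] market_buy(qty=4): fills=none; bids=[#4:1@99 #5:4@98] asks=[-]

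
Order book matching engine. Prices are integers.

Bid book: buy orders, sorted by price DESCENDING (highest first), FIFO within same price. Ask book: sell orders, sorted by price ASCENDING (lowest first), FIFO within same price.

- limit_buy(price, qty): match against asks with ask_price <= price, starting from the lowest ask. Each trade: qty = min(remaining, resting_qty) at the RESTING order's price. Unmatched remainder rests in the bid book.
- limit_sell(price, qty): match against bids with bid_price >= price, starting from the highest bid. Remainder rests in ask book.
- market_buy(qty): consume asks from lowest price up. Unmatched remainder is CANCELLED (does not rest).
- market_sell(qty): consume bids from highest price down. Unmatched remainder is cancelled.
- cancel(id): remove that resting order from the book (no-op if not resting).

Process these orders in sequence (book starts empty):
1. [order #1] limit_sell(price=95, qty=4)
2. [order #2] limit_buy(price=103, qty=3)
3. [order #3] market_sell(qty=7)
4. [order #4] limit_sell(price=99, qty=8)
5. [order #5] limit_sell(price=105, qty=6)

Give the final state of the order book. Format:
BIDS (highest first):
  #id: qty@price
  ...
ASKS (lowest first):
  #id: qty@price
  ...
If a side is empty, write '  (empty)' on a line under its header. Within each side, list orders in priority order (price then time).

Answer: BIDS (highest first):
  (empty)
ASKS (lowest first):
  #1: 1@95
  #4: 8@99
  #5: 6@105

Derivation:
After op 1 [order #1] limit_sell(price=95, qty=4): fills=none; bids=[-] asks=[#1:4@95]
After op 2 [order #2] limit_buy(price=103, qty=3): fills=#2x#1:3@95; bids=[-] asks=[#1:1@95]
After op 3 [order #3] market_sell(qty=7): fills=none; bids=[-] asks=[#1:1@95]
After op 4 [order #4] limit_sell(price=99, qty=8): fills=none; bids=[-] asks=[#1:1@95 #4:8@99]
After op 5 [order #5] limit_sell(price=105, qty=6): fills=none; bids=[-] asks=[#1:1@95 #4:8@99 #5:6@105]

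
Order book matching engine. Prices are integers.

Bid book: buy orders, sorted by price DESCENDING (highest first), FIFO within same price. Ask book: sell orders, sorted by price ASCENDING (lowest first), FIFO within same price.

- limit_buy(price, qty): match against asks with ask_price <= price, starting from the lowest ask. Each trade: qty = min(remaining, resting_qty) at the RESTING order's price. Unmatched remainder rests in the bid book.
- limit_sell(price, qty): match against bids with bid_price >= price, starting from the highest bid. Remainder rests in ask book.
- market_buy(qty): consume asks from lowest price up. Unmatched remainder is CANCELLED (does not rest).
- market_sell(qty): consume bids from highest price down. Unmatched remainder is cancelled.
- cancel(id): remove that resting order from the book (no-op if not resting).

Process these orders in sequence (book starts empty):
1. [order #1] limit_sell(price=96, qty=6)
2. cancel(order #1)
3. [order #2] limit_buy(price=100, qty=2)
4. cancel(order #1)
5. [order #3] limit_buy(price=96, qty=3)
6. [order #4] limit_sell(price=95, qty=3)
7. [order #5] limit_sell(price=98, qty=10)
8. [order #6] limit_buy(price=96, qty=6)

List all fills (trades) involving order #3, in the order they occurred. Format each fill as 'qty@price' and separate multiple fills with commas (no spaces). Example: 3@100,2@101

After op 1 [order #1] limit_sell(price=96, qty=6): fills=none; bids=[-] asks=[#1:6@96]
After op 2 cancel(order #1): fills=none; bids=[-] asks=[-]
After op 3 [order #2] limit_buy(price=100, qty=2): fills=none; bids=[#2:2@100] asks=[-]
After op 4 cancel(order #1): fills=none; bids=[#2:2@100] asks=[-]
After op 5 [order #3] limit_buy(price=96, qty=3): fills=none; bids=[#2:2@100 #3:3@96] asks=[-]
After op 6 [order #4] limit_sell(price=95, qty=3): fills=#2x#4:2@100 #3x#4:1@96; bids=[#3:2@96] asks=[-]
After op 7 [order #5] limit_sell(price=98, qty=10): fills=none; bids=[#3:2@96] asks=[#5:10@98]
After op 8 [order #6] limit_buy(price=96, qty=6): fills=none; bids=[#3:2@96 #6:6@96] asks=[#5:10@98]

Answer: 1@96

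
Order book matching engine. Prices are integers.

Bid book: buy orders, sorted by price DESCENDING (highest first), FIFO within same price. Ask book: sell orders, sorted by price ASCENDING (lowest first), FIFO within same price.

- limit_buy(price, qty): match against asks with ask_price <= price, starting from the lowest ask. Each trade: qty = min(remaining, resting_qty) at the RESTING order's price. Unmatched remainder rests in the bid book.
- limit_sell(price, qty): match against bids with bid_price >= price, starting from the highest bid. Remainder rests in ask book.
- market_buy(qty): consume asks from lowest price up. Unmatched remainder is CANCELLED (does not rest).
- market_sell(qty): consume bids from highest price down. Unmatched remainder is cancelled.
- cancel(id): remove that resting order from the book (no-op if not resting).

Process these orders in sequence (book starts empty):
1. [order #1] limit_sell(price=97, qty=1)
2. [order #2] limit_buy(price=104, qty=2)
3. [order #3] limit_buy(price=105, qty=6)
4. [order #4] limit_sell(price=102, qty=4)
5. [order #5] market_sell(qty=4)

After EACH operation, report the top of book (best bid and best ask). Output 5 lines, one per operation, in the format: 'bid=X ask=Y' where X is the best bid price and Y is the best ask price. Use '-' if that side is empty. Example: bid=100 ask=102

After op 1 [order #1] limit_sell(price=97, qty=1): fills=none; bids=[-] asks=[#1:1@97]
After op 2 [order #2] limit_buy(price=104, qty=2): fills=#2x#1:1@97; bids=[#2:1@104] asks=[-]
After op 3 [order #3] limit_buy(price=105, qty=6): fills=none; bids=[#3:6@105 #2:1@104] asks=[-]
After op 4 [order #4] limit_sell(price=102, qty=4): fills=#3x#4:4@105; bids=[#3:2@105 #2:1@104] asks=[-]
After op 5 [order #5] market_sell(qty=4): fills=#3x#5:2@105 #2x#5:1@104; bids=[-] asks=[-]

Answer: bid=- ask=97
bid=104 ask=-
bid=105 ask=-
bid=105 ask=-
bid=- ask=-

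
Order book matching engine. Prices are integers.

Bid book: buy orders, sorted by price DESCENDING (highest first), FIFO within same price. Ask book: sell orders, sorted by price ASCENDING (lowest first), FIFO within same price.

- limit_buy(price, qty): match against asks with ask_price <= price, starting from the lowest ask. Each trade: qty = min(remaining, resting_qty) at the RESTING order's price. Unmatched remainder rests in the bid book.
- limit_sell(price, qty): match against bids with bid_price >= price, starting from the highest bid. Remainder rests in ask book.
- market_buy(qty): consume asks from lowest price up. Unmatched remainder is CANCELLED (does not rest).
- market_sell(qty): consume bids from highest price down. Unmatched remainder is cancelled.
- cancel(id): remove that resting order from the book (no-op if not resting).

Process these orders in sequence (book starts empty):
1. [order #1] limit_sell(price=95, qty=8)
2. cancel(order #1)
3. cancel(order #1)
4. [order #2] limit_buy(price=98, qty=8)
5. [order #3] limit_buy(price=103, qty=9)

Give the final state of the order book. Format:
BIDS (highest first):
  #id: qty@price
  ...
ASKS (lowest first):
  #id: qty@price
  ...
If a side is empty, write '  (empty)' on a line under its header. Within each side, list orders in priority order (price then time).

After op 1 [order #1] limit_sell(price=95, qty=8): fills=none; bids=[-] asks=[#1:8@95]
After op 2 cancel(order #1): fills=none; bids=[-] asks=[-]
After op 3 cancel(order #1): fills=none; bids=[-] asks=[-]
After op 4 [order #2] limit_buy(price=98, qty=8): fills=none; bids=[#2:8@98] asks=[-]
After op 5 [order #3] limit_buy(price=103, qty=9): fills=none; bids=[#3:9@103 #2:8@98] asks=[-]

Answer: BIDS (highest first):
  #3: 9@103
  #2: 8@98
ASKS (lowest first):
  (empty)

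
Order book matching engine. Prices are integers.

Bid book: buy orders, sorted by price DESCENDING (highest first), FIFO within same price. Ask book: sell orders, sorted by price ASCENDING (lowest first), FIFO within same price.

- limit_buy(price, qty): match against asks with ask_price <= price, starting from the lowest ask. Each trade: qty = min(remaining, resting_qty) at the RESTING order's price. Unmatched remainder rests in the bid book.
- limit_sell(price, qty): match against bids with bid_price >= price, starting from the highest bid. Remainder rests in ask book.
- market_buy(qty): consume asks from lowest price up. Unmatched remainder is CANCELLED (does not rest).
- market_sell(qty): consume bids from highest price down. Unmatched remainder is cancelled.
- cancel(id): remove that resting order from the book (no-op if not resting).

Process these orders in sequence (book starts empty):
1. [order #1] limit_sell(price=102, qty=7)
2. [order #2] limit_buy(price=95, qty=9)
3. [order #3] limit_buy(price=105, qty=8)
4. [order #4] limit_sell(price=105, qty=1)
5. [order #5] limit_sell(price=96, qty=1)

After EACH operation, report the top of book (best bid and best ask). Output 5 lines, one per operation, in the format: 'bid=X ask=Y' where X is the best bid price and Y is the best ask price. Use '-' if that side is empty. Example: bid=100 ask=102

Answer: bid=- ask=102
bid=95 ask=102
bid=105 ask=-
bid=95 ask=-
bid=95 ask=96

Derivation:
After op 1 [order #1] limit_sell(price=102, qty=7): fills=none; bids=[-] asks=[#1:7@102]
After op 2 [order #2] limit_buy(price=95, qty=9): fills=none; bids=[#2:9@95] asks=[#1:7@102]
After op 3 [order #3] limit_buy(price=105, qty=8): fills=#3x#1:7@102; bids=[#3:1@105 #2:9@95] asks=[-]
After op 4 [order #4] limit_sell(price=105, qty=1): fills=#3x#4:1@105; bids=[#2:9@95] asks=[-]
After op 5 [order #5] limit_sell(price=96, qty=1): fills=none; bids=[#2:9@95] asks=[#5:1@96]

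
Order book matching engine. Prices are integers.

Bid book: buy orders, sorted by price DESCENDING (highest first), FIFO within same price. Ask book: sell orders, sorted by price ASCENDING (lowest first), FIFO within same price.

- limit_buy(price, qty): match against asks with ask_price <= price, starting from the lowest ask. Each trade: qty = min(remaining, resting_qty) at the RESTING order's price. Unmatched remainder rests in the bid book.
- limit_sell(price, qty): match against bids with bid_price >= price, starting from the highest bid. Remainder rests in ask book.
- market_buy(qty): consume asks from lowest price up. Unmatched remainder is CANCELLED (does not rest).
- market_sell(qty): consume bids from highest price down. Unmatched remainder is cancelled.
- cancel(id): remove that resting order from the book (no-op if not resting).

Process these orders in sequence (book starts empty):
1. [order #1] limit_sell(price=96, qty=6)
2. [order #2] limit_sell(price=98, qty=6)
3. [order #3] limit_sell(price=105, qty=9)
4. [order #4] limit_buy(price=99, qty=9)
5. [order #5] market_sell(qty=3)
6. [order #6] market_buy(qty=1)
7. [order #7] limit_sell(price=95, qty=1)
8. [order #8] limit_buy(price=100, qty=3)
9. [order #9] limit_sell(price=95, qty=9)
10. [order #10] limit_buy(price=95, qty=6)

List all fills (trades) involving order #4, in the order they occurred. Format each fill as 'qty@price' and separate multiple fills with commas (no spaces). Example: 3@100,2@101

Answer: 6@96,3@98

Derivation:
After op 1 [order #1] limit_sell(price=96, qty=6): fills=none; bids=[-] asks=[#1:6@96]
After op 2 [order #2] limit_sell(price=98, qty=6): fills=none; bids=[-] asks=[#1:6@96 #2:6@98]
After op 3 [order #3] limit_sell(price=105, qty=9): fills=none; bids=[-] asks=[#1:6@96 #2:6@98 #3:9@105]
After op 4 [order #4] limit_buy(price=99, qty=9): fills=#4x#1:6@96 #4x#2:3@98; bids=[-] asks=[#2:3@98 #3:9@105]
After op 5 [order #5] market_sell(qty=3): fills=none; bids=[-] asks=[#2:3@98 #3:9@105]
After op 6 [order #6] market_buy(qty=1): fills=#6x#2:1@98; bids=[-] asks=[#2:2@98 #3:9@105]
After op 7 [order #7] limit_sell(price=95, qty=1): fills=none; bids=[-] asks=[#7:1@95 #2:2@98 #3:9@105]
After op 8 [order #8] limit_buy(price=100, qty=3): fills=#8x#7:1@95 #8x#2:2@98; bids=[-] asks=[#3:9@105]
After op 9 [order #9] limit_sell(price=95, qty=9): fills=none; bids=[-] asks=[#9:9@95 #3:9@105]
After op 10 [order #10] limit_buy(price=95, qty=6): fills=#10x#9:6@95; bids=[-] asks=[#9:3@95 #3:9@105]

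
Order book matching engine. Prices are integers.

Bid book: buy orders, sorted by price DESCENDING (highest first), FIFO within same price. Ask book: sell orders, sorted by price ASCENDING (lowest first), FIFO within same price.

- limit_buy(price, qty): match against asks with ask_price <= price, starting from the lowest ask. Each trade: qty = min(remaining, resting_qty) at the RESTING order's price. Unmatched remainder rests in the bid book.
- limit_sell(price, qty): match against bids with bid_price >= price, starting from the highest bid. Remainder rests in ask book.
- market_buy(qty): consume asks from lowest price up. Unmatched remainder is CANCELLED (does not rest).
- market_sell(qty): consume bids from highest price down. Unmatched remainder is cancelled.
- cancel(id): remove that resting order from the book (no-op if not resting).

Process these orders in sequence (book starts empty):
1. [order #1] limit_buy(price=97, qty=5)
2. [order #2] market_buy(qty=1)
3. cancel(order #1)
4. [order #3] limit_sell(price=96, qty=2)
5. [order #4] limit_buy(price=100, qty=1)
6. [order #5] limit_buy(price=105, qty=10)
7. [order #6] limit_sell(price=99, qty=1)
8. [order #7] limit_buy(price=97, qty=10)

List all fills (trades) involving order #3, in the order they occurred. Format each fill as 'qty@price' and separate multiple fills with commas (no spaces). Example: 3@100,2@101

Answer: 1@96,1@96

Derivation:
After op 1 [order #1] limit_buy(price=97, qty=5): fills=none; bids=[#1:5@97] asks=[-]
After op 2 [order #2] market_buy(qty=1): fills=none; bids=[#1:5@97] asks=[-]
After op 3 cancel(order #1): fills=none; bids=[-] asks=[-]
After op 4 [order #3] limit_sell(price=96, qty=2): fills=none; bids=[-] asks=[#3:2@96]
After op 5 [order #4] limit_buy(price=100, qty=1): fills=#4x#3:1@96; bids=[-] asks=[#3:1@96]
After op 6 [order #5] limit_buy(price=105, qty=10): fills=#5x#3:1@96; bids=[#5:9@105] asks=[-]
After op 7 [order #6] limit_sell(price=99, qty=1): fills=#5x#6:1@105; bids=[#5:8@105] asks=[-]
After op 8 [order #7] limit_buy(price=97, qty=10): fills=none; bids=[#5:8@105 #7:10@97] asks=[-]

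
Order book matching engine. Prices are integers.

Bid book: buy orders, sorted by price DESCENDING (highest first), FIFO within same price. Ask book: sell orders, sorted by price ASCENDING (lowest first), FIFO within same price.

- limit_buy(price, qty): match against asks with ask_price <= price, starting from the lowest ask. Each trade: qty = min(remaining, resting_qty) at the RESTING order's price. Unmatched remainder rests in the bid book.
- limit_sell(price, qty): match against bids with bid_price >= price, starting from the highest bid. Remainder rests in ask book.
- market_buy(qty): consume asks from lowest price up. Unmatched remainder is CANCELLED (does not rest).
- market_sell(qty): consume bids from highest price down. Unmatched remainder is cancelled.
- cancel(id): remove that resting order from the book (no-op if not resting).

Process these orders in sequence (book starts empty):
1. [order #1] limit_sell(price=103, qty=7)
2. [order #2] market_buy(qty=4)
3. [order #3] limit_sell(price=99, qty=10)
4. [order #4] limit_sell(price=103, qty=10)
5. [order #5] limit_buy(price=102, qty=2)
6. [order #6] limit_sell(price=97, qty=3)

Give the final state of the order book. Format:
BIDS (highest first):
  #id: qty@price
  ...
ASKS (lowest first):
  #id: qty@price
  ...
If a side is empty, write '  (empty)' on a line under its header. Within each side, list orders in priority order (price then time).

After op 1 [order #1] limit_sell(price=103, qty=7): fills=none; bids=[-] asks=[#1:7@103]
After op 2 [order #2] market_buy(qty=4): fills=#2x#1:4@103; bids=[-] asks=[#1:3@103]
After op 3 [order #3] limit_sell(price=99, qty=10): fills=none; bids=[-] asks=[#3:10@99 #1:3@103]
After op 4 [order #4] limit_sell(price=103, qty=10): fills=none; bids=[-] asks=[#3:10@99 #1:3@103 #4:10@103]
After op 5 [order #5] limit_buy(price=102, qty=2): fills=#5x#3:2@99; bids=[-] asks=[#3:8@99 #1:3@103 #4:10@103]
After op 6 [order #6] limit_sell(price=97, qty=3): fills=none; bids=[-] asks=[#6:3@97 #3:8@99 #1:3@103 #4:10@103]

Answer: BIDS (highest first):
  (empty)
ASKS (lowest first):
  #6: 3@97
  #3: 8@99
  #1: 3@103
  #4: 10@103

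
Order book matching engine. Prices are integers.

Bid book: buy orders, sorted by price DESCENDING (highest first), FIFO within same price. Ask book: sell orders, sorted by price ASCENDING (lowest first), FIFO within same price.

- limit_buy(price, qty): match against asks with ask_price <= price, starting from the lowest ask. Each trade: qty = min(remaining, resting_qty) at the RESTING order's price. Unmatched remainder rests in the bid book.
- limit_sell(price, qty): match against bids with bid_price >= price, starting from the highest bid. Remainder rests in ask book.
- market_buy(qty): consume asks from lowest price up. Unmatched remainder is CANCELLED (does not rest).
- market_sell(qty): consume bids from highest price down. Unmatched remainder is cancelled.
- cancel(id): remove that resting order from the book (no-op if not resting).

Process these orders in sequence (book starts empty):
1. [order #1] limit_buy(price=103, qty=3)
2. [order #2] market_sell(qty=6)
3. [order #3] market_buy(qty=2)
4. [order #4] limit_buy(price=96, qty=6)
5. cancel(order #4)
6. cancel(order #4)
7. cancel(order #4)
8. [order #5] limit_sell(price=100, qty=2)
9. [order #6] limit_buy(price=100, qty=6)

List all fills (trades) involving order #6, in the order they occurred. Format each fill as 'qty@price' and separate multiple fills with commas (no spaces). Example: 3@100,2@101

Answer: 2@100

Derivation:
After op 1 [order #1] limit_buy(price=103, qty=3): fills=none; bids=[#1:3@103] asks=[-]
After op 2 [order #2] market_sell(qty=6): fills=#1x#2:3@103; bids=[-] asks=[-]
After op 3 [order #3] market_buy(qty=2): fills=none; bids=[-] asks=[-]
After op 4 [order #4] limit_buy(price=96, qty=6): fills=none; bids=[#4:6@96] asks=[-]
After op 5 cancel(order #4): fills=none; bids=[-] asks=[-]
After op 6 cancel(order #4): fills=none; bids=[-] asks=[-]
After op 7 cancel(order #4): fills=none; bids=[-] asks=[-]
After op 8 [order #5] limit_sell(price=100, qty=2): fills=none; bids=[-] asks=[#5:2@100]
After op 9 [order #6] limit_buy(price=100, qty=6): fills=#6x#5:2@100; bids=[#6:4@100] asks=[-]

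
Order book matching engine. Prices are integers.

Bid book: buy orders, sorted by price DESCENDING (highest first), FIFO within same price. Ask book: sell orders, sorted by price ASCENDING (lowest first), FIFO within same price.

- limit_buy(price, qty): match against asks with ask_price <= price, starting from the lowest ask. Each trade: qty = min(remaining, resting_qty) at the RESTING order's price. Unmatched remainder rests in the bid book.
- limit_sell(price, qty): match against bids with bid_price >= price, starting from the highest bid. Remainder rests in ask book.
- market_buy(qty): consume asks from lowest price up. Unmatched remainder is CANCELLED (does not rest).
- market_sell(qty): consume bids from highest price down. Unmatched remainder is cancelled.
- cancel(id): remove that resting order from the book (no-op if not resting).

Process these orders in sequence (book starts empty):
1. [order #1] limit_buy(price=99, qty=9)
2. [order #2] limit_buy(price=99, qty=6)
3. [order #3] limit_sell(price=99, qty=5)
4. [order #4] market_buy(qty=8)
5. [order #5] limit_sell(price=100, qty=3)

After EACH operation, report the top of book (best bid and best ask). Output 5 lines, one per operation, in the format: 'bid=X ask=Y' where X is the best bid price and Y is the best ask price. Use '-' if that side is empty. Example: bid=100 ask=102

Answer: bid=99 ask=-
bid=99 ask=-
bid=99 ask=-
bid=99 ask=-
bid=99 ask=100

Derivation:
After op 1 [order #1] limit_buy(price=99, qty=9): fills=none; bids=[#1:9@99] asks=[-]
After op 2 [order #2] limit_buy(price=99, qty=6): fills=none; bids=[#1:9@99 #2:6@99] asks=[-]
After op 3 [order #3] limit_sell(price=99, qty=5): fills=#1x#3:5@99; bids=[#1:4@99 #2:6@99] asks=[-]
After op 4 [order #4] market_buy(qty=8): fills=none; bids=[#1:4@99 #2:6@99] asks=[-]
After op 5 [order #5] limit_sell(price=100, qty=3): fills=none; bids=[#1:4@99 #2:6@99] asks=[#5:3@100]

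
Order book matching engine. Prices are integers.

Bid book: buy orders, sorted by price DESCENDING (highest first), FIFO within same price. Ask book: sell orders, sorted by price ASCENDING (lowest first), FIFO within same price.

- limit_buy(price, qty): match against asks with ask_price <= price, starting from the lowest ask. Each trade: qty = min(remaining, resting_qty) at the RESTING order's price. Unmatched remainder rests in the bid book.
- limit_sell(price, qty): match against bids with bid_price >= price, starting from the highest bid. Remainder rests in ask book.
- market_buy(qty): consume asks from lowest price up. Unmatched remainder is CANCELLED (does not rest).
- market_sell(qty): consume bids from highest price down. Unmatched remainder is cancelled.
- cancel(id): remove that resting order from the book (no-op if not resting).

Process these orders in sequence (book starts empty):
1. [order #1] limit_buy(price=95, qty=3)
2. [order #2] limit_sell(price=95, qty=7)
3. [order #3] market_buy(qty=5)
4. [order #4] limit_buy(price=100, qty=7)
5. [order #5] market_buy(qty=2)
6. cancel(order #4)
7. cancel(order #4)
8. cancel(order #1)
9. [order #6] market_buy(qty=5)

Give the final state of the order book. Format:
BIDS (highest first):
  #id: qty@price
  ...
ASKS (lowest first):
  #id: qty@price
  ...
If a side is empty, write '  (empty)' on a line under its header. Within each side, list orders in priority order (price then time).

After op 1 [order #1] limit_buy(price=95, qty=3): fills=none; bids=[#1:3@95] asks=[-]
After op 2 [order #2] limit_sell(price=95, qty=7): fills=#1x#2:3@95; bids=[-] asks=[#2:4@95]
After op 3 [order #3] market_buy(qty=5): fills=#3x#2:4@95; bids=[-] asks=[-]
After op 4 [order #4] limit_buy(price=100, qty=7): fills=none; bids=[#4:7@100] asks=[-]
After op 5 [order #5] market_buy(qty=2): fills=none; bids=[#4:7@100] asks=[-]
After op 6 cancel(order #4): fills=none; bids=[-] asks=[-]
After op 7 cancel(order #4): fills=none; bids=[-] asks=[-]
After op 8 cancel(order #1): fills=none; bids=[-] asks=[-]
After op 9 [order #6] market_buy(qty=5): fills=none; bids=[-] asks=[-]

Answer: BIDS (highest first):
  (empty)
ASKS (lowest first):
  (empty)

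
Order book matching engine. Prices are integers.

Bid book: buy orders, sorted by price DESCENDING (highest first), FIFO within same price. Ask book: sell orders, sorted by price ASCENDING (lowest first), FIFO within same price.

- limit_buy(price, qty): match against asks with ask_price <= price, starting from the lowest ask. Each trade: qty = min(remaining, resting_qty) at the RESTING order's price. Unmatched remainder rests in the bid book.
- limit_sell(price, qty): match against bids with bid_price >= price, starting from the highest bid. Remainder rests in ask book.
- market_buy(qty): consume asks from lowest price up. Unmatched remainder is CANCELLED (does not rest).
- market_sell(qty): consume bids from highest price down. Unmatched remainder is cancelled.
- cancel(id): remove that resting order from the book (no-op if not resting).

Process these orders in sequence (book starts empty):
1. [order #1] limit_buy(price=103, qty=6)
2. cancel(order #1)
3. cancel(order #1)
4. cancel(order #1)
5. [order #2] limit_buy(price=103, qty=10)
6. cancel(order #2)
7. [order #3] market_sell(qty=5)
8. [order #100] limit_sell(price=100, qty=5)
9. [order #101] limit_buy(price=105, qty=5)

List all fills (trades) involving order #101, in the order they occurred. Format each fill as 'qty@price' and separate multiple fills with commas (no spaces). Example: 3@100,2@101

Answer: 5@100

Derivation:
After op 1 [order #1] limit_buy(price=103, qty=6): fills=none; bids=[#1:6@103] asks=[-]
After op 2 cancel(order #1): fills=none; bids=[-] asks=[-]
After op 3 cancel(order #1): fills=none; bids=[-] asks=[-]
After op 4 cancel(order #1): fills=none; bids=[-] asks=[-]
After op 5 [order #2] limit_buy(price=103, qty=10): fills=none; bids=[#2:10@103] asks=[-]
After op 6 cancel(order #2): fills=none; bids=[-] asks=[-]
After op 7 [order #3] market_sell(qty=5): fills=none; bids=[-] asks=[-]
After op 8 [order #100] limit_sell(price=100, qty=5): fills=none; bids=[-] asks=[#100:5@100]
After op 9 [order #101] limit_buy(price=105, qty=5): fills=#101x#100:5@100; bids=[-] asks=[-]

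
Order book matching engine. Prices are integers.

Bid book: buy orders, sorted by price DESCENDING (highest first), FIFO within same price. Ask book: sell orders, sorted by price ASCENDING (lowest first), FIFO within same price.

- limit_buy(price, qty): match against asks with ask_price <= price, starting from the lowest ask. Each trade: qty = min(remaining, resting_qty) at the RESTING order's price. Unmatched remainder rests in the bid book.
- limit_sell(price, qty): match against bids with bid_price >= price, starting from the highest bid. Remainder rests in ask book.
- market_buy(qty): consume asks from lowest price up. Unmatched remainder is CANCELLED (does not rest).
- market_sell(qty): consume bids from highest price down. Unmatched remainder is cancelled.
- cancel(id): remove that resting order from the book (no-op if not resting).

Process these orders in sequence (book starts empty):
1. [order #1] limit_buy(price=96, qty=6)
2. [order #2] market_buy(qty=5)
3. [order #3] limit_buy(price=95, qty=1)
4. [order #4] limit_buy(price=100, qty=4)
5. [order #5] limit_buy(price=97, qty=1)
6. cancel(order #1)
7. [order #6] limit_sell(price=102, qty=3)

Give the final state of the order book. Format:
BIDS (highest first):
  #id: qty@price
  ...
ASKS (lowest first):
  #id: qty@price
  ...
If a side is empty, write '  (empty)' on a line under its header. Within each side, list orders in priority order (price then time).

Answer: BIDS (highest first):
  #4: 4@100
  #5: 1@97
  #3: 1@95
ASKS (lowest first):
  #6: 3@102

Derivation:
After op 1 [order #1] limit_buy(price=96, qty=6): fills=none; bids=[#1:6@96] asks=[-]
After op 2 [order #2] market_buy(qty=5): fills=none; bids=[#1:6@96] asks=[-]
After op 3 [order #3] limit_buy(price=95, qty=1): fills=none; bids=[#1:6@96 #3:1@95] asks=[-]
After op 4 [order #4] limit_buy(price=100, qty=4): fills=none; bids=[#4:4@100 #1:6@96 #3:1@95] asks=[-]
After op 5 [order #5] limit_buy(price=97, qty=1): fills=none; bids=[#4:4@100 #5:1@97 #1:6@96 #3:1@95] asks=[-]
After op 6 cancel(order #1): fills=none; bids=[#4:4@100 #5:1@97 #3:1@95] asks=[-]
After op 7 [order #6] limit_sell(price=102, qty=3): fills=none; bids=[#4:4@100 #5:1@97 #3:1@95] asks=[#6:3@102]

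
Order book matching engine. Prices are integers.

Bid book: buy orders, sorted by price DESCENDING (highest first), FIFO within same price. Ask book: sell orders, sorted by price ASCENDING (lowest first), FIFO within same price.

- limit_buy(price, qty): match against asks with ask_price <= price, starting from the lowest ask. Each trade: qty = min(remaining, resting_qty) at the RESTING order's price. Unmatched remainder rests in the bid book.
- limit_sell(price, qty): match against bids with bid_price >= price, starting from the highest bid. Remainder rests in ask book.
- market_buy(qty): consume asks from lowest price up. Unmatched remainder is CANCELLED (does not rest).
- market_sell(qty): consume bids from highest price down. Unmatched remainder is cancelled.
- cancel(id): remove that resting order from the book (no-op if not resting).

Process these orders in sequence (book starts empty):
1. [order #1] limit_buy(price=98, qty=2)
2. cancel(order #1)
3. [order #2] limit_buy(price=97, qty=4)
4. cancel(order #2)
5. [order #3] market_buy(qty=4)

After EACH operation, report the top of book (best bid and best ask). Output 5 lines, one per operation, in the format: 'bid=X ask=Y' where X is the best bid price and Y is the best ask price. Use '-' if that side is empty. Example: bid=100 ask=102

After op 1 [order #1] limit_buy(price=98, qty=2): fills=none; bids=[#1:2@98] asks=[-]
After op 2 cancel(order #1): fills=none; bids=[-] asks=[-]
After op 3 [order #2] limit_buy(price=97, qty=4): fills=none; bids=[#2:4@97] asks=[-]
After op 4 cancel(order #2): fills=none; bids=[-] asks=[-]
After op 5 [order #3] market_buy(qty=4): fills=none; bids=[-] asks=[-]

Answer: bid=98 ask=-
bid=- ask=-
bid=97 ask=-
bid=- ask=-
bid=- ask=-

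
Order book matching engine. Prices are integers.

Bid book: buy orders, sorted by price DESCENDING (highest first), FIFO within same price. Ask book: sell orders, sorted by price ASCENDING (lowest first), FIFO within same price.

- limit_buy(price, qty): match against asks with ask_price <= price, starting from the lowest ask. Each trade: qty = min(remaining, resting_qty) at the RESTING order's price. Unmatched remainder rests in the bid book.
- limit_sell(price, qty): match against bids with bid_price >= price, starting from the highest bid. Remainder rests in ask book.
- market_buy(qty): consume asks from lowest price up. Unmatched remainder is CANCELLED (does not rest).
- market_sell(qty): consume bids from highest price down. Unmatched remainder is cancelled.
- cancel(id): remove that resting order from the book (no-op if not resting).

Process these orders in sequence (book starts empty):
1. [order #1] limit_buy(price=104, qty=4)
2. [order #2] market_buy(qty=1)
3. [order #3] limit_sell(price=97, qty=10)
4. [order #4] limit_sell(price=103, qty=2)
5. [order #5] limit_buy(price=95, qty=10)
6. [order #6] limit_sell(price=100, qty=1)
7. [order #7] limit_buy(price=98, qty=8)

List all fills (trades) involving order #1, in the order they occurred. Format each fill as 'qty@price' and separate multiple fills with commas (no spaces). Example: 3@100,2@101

Answer: 4@104

Derivation:
After op 1 [order #1] limit_buy(price=104, qty=4): fills=none; bids=[#1:4@104] asks=[-]
After op 2 [order #2] market_buy(qty=1): fills=none; bids=[#1:4@104] asks=[-]
After op 3 [order #3] limit_sell(price=97, qty=10): fills=#1x#3:4@104; bids=[-] asks=[#3:6@97]
After op 4 [order #4] limit_sell(price=103, qty=2): fills=none; bids=[-] asks=[#3:6@97 #4:2@103]
After op 5 [order #5] limit_buy(price=95, qty=10): fills=none; bids=[#5:10@95] asks=[#3:6@97 #4:2@103]
After op 6 [order #6] limit_sell(price=100, qty=1): fills=none; bids=[#5:10@95] asks=[#3:6@97 #6:1@100 #4:2@103]
After op 7 [order #7] limit_buy(price=98, qty=8): fills=#7x#3:6@97; bids=[#7:2@98 #5:10@95] asks=[#6:1@100 #4:2@103]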